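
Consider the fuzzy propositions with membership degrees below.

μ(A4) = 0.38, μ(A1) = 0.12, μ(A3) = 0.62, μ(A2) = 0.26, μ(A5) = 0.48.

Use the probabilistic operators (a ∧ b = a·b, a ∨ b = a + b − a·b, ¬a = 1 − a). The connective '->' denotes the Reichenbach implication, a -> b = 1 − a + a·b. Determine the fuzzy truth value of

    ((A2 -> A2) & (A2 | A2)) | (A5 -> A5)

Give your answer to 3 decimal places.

A2 -> A2  [Reichenbach: 1 − a + a·b] with a=0.2600, b=0.2600 → 0.8076
A2 | A2 = a + b − a·b on (0.2600, 0.2600) = 0.4524
(A2 -> A2) & (A2 | A2) = a·b on (0.8076, 0.4524) = 0.3654
A5 -> A5  [Reichenbach: 1 − a + a·b] with a=0.4800, b=0.4800 → 0.7504
((A2 -> A2) & (A2 | A2)) | (A5 -> A5) = a + b − a·b on (0.3654, 0.7504) = 0.8416

0.842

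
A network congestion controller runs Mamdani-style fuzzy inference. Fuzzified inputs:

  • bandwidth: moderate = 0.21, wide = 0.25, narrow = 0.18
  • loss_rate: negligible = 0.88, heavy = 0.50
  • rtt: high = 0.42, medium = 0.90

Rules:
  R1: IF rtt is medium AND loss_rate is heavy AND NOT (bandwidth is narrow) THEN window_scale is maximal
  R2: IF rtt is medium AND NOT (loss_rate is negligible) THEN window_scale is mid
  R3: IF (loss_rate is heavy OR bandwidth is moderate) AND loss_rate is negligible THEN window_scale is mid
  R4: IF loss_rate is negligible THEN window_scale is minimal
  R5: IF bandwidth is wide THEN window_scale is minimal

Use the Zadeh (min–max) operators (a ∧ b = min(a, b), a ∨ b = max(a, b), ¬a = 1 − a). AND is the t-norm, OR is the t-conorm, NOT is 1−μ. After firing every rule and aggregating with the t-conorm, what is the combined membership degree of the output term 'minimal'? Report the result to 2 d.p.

0.88

R1: medium=0.90, heavy=0.50, ¬narrow=1−0.18=0.82; AND[min(a, b)] → w = 0.50
R2: medium=0.90, ¬negligible=1−0.88=0.12; AND[min(a, b)] → w = 0.12
R3: (heavy=0.50 OR moderate=0.21) = 0.50; AND[min(a, b)] with negligible=0.88 → w = 0.50
R4: negligible=0.88 → w = 0.88
R5: wide=0.25 → w = 0.25
Rules with consequent 'minimal': {R4, R5} → strengths 0.88, 0.25
Aggregate via t-conorm [max(a, b)]: 0.88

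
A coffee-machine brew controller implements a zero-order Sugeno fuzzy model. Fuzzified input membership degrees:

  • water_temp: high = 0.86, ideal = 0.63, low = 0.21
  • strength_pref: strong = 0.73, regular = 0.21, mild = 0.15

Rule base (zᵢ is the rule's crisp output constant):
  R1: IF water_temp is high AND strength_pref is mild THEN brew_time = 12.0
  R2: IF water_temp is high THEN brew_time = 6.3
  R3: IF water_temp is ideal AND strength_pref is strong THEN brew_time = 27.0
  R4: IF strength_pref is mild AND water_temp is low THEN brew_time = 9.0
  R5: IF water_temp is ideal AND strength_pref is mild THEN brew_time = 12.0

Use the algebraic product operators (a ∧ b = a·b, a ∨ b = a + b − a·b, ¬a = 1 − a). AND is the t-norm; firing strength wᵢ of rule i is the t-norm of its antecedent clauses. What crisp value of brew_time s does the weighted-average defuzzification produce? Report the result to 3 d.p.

R1 (z=12.0): high=0.86, mild=0.15; AND[a·b] → w = 0.1290
R2 (z=6.3): high=0.86 → w = 0.8600
R3 (z=27.0): ideal=0.63, strong=0.73; AND[a·b] → w = 0.4599
R4 (z=9.0): mild=0.15, low=0.21; AND[a·b] → w = 0.0315
R5 (z=12.0): ideal=0.63, mild=0.15; AND[a·b] → w = 0.0945
Weighted average = (0.1290·12.0 + 0.8600·6.3 + 0.4599·27.0 + 0.0315·9.0 + 0.0945·12.0) / (0.1290 + 0.8600 + 0.4599 + 0.0315 + 0.0945)
  = 20.8008 / 1.5749 = 13.208

13.208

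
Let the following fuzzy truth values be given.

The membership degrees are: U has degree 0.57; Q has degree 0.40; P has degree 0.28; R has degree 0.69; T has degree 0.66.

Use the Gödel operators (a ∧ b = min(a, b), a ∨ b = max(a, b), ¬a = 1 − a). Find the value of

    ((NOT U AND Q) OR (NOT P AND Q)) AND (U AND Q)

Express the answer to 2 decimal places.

0.40

NOT U = 1 − 0.57 = 0.43
NOT U AND Q = min(a, b) on (0.43, 0.40) = 0.40
NOT P = 1 − 0.28 = 0.72
NOT P AND Q = min(a, b) on (0.72, 0.40) = 0.40
(NOT U AND Q) OR (NOT P AND Q) = max(a, b) on (0.40, 0.40) = 0.40
U AND Q = min(a, b) on (0.57, 0.40) = 0.40
((NOT U AND Q) OR (NOT P AND Q)) AND (U AND Q) = min(a, b) on (0.40, 0.40) = 0.40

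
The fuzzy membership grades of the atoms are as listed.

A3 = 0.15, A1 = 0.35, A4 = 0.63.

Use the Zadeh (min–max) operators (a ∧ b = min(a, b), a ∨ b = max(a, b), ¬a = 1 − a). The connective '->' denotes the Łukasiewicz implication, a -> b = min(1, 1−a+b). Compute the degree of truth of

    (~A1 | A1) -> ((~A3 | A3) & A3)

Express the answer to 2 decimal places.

0.50

~A1 = 1 − 0.35 = 0.65
~A1 | A1 = max(a, b) on (0.65, 0.35) = 0.65
~A3 = 1 − 0.15 = 0.85
~A3 | A3 = max(a, b) on (0.85, 0.15) = 0.85
(~A3 | A3) & A3 = min(a, b) on (0.85, 0.15) = 0.15
(~A1 | A1) -> ((~A3 | A3) & A3)  [Łukasiewicz: min(1, 1−a+b)] with a=0.65, b=0.15 → 0.50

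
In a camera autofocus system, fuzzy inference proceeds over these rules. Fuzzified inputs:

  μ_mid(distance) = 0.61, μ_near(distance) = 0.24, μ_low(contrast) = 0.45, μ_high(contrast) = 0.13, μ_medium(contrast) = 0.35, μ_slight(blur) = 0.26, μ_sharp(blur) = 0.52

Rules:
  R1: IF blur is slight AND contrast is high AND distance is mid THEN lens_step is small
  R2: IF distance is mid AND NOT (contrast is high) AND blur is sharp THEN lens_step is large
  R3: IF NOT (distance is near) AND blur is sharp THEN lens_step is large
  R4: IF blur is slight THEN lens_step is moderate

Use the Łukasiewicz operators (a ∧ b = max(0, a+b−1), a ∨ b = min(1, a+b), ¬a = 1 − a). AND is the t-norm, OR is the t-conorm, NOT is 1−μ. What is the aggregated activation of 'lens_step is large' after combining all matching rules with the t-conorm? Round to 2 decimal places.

R1: slight=0.26, high=0.13, mid=0.61; AND[max(0, a+b−1)] → w = 0.00
R2: mid=0.61, ¬high=1−0.13=0.87, sharp=0.52; AND[max(0, a+b−1)] → w = 0.00
R3: ¬near=1−0.24=0.76, sharp=0.52; AND[max(0, a+b−1)] → w = 0.28
R4: slight=0.26 → w = 0.26
Rules with consequent 'large': {R2, R3} → strengths 0.00, 0.28
Aggregate via t-conorm [min(1, a+b)]: 0.28

0.28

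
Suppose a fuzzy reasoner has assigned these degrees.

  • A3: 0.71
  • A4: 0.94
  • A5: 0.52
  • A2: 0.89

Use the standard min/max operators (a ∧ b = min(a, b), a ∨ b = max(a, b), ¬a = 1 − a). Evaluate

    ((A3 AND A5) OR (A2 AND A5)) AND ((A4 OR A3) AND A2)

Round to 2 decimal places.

0.52

A3 AND A5 = min(a, b) on (0.71, 0.52) = 0.52
A2 AND A5 = min(a, b) on (0.89, 0.52) = 0.52
(A3 AND A5) OR (A2 AND A5) = max(a, b) on (0.52, 0.52) = 0.52
A4 OR A3 = max(a, b) on (0.94, 0.71) = 0.94
(A4 OR A3) AND A2 = min(a, b) on (0.94, 0.89) = 0.89
((A3 AND A5) OR (A2 AND A5)) AND ((A4 OR A3) AND A2) = min(a, b) on (0.52, 0.89) = 0.52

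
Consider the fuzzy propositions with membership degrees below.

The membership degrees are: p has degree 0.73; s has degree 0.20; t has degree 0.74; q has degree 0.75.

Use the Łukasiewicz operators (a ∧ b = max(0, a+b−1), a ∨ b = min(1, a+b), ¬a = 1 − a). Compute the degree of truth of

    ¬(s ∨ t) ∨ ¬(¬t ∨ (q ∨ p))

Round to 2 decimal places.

s ∨ t = min(1, a+b) on (0.20, 0.74) = 0.94
¬(s ∨ t) = 1 − 0.94 = 0.06
¬t = 1 − 0.74 = 0.26
q ∨ p = min(1, a+b) on (0.75, 0.73) = 1.00
¬t ∨ (q ∨ p) = min(1, a+b) on (0.26, 1.00) = 1.00
¬(¬t ∨ (q ∨ p)) = 1 − 1.00 = 0.00
¬(s ∨ t) ∨ ¬(¬t ∨ (q ∨ p)) = min(1, a+b) on (0.06, 0.00) = 0.06

0.06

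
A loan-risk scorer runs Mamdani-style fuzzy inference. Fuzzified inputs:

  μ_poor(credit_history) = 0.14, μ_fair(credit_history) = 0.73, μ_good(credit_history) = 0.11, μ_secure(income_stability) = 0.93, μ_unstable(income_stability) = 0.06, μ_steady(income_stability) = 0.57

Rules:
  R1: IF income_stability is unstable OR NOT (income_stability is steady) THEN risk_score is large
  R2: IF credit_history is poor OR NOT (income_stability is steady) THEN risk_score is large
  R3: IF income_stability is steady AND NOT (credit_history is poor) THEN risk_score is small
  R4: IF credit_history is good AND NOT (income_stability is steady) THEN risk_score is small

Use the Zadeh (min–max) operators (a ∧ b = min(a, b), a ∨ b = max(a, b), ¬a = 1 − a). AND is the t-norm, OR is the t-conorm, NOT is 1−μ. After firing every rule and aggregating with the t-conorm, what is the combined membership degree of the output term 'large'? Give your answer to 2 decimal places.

0.43

R1: unstable=0.06, ¬steady=1−0.57=0.43; OR[max(a, b)] → w = 0.43
R2: poor=0.14, ¬steady=1−0.57=0.43; OR[max(a, b)] → w = 0.43
R3: steady=0.57, ¬poor=1−0.14=0.86; AND[min(a, b)] → w = 0.57
R4: good=0.11, ¬steady=1−0.57=0.43; AND[min(a, b)] → w = 0.11
Rules with consequent 'large': {R1, R2} → strengths 0.43, 0.43
Aggregate via t-conorm [max(a, b)]: 0.43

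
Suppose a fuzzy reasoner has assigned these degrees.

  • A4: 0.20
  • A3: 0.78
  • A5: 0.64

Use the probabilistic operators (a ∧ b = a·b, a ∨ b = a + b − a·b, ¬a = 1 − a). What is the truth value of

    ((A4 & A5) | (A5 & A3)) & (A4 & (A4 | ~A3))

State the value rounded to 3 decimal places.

0.042

A4 & A5 = a·b on (0.2000, 0.6400) = 0.1280
A5 & A3 = a·b on (0.6400, 0.7800) = 0.4992
(A4 & A5) | (A5 & A3) = a + b − a·b on (0.1280, 0.4992) = 0.5633
~A3 = 1 − 0.7800 = 0.2200
A4 | ~A3 = a + b − a·b on (0.2000, 0.2200) = 0.3760
A4 & (A4 | ~A3) = a·b on (0.2000, 0.3760) = 0.0752
((A4 & A5) | (A5 & A3)) & (A4 & (A4 | ~A3)) = a·b on (0.5633, 0.0752) = 0.0424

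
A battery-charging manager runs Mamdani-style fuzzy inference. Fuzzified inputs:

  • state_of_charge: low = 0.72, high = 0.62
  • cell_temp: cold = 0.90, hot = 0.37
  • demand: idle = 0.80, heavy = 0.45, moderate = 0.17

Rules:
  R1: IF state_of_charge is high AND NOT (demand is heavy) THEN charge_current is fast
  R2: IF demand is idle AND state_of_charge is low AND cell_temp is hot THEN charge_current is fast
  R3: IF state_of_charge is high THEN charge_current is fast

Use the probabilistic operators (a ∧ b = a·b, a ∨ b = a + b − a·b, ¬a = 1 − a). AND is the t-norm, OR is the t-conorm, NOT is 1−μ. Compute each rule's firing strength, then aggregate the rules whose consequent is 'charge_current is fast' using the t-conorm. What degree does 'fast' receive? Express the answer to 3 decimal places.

0.803

R1: high=0.62, ¬heavy=1−0.45=0.55; AND[a·b] → w = 0.3410
R2: idle=0.80, low=0.72, hot=0.37; AND[a·b] → w = 0.2131
R3: high=0.62 → w = 0.6200
Rules with consequent 'fast': {R1, R2, R3} → strengths 0.3410, 0.2131, 0.6200
Aggregate via t-conorm [a + b − a·b]: 0.8029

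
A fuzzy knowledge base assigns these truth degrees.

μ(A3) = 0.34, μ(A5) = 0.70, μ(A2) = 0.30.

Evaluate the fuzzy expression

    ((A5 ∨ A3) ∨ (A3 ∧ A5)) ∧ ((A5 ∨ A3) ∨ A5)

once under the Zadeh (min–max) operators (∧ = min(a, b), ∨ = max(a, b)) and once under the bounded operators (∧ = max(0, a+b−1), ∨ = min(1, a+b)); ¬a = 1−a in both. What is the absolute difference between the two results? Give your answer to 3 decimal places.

0.300

Under Zadeh (min–max):
  A5 ∨ A3 = max(a, b) on (0.70, 0.34) = 0.70
  A3 ∧ A5 = min(a, b) on (0.34, 0.70) = 0.34
  (A5 ∨ A3) ∨ (A3 ∧ A5) = max(a, b) on (0.70, 0.34) = 0.70
  A5 ∨ A3 = max(a, b) on (0.70, 0.34) = 0.70
  (A5 ∨ A3) ∨ A5 = max(a, b) on (0.70, 0.70) = 0.70
  ((A5 ∨ A3) ∨ (A3 ∧ A5)) ∧ ((A5 ∨ A3) ∨ A5) = min(a, b) on (0.70, 0.70) = 0.70
  → value = 0.7000
Under bounded:
  A5 ∨ A3 = min(1, a+b) on (0.70, 0.34) = 1.00
  A3 ∧ A5 = max(0, a+b−1) on (0.34, 0.70) = 0.04
  (A5 ∨ A3) ∨ (A3 ∧ A5) = min(1, a+b) on (1.00, 0.04) = 1.00
  A5 ∨ A3 = min(1, a+b) on (0.70, 0.34) = 1.00
  (A5 ∨ A3) ∨ A5 = min(1, a+b) on (1.00, 0.70) = 1.00
  ((A5 ∨ A3) ∨ (A3 ∧ A5)) ∧ ((A5 ∨ A3) ∨ A5) = max(0, a+b−1) on (1.00, 1.00) = 1.00
  → value = 1.0000
|0.7000 − 1.0000| = 0.300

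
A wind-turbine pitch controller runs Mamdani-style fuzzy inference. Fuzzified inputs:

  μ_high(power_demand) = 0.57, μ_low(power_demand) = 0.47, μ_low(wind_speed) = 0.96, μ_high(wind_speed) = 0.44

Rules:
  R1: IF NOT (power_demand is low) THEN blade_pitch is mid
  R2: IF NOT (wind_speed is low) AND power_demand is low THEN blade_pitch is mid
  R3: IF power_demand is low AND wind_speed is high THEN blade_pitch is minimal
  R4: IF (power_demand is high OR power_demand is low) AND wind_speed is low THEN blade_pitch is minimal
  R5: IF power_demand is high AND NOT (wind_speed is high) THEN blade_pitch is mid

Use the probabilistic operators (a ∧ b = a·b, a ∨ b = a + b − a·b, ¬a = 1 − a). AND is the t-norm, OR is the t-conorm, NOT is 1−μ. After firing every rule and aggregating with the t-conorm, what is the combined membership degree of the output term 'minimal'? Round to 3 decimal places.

0.795

R1: ¬low=1−0.47=0.53 → w = 0.5300
R2: ¬low=1−0.96=0.04, low=0.47; AND[a·b] → w = 0.0188
R3: low=0.47, high=0.44; AND[a·b] → w = 0.2068
R4: (high=0.57 OR low=0.47) = 0.7721; AND[a·b] with low=0.96 → w = 0.7412
R5: high=0.57, ¬high=1−0.44=0.56; AND[a·b] → w = 0.3192
Rules with consequent 'minimal': {R3, R4} → strengths 0.2068, 0.7412
Aggregate via t-conorm [a + b − a·b]: 0.7947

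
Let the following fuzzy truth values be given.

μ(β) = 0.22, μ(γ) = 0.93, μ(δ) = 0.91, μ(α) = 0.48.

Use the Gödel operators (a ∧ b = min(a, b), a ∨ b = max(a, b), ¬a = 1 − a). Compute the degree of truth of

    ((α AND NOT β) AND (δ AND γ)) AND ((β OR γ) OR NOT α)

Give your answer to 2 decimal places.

NOT β = 1 − 0.22 = 0.78
α AND NOT β = min(a, b) on (0.48, 0.78) = 0.48
δ AND γ = min(a, b) on (0.91, 0.93) = 0.91
(α AND NOT β) AND (δ AND γ) = min(a, b) on (0.48, 0.91) = 0.48
β OR γ = max(a, b) on (0.22, 0.93) = 0.93
NOT α = 1 − 0.48 = 0.52
(β OR γ) OR NOT α = max(a, b) on (0.93, 0.52) = 0.93
((α AND NOT β) AND (δ AND γ)) AND ((β OR γ) OR NOT α) = min(a, b) on (0.48, 0.93) = 0.48

0.48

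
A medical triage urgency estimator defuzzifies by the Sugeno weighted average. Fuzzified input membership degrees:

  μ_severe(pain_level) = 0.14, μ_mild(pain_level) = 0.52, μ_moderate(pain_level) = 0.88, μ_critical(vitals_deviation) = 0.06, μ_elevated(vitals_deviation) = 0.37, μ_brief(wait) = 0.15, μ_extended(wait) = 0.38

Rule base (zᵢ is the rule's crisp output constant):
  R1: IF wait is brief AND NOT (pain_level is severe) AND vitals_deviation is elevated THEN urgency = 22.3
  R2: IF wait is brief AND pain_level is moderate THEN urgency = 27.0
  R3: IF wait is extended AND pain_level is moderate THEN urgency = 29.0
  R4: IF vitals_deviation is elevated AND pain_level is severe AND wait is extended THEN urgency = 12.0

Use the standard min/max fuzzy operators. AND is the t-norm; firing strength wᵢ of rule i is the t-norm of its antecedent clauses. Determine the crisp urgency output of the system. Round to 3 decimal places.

24.506

R1 (z=22.3): brief=0.15, ¬severe=1−0.14=0.86, elevated=0.37; AND[min(a, b)] → w = 0.15
R2 (z=27.0): brief=0.15, moderate=0.88; AND[min(a, b)] → w = 0.15
R3 (z=29.0): extended=0.38, moderate=0.88; AND[min(a, b)] → w = 0.38
R4 (z=12.0): elevated=0.37, severe=0.14, extended=0.38; AND[min(a, b)] → w = 0.14
Weighted average = (0.15·22.3 + 0.15·27.0 + 0.38·29.0 + 0.14·12.0) / (0.15 + 0.15 + 0.38 + 0.14)
  = 20.0950 / 0.8200 = 24.506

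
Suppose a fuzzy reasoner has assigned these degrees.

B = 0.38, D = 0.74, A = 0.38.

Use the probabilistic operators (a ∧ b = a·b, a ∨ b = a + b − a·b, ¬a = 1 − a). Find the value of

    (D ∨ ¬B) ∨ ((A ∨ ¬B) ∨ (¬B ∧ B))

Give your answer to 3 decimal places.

0.982

¬B = 1 − 0.3800 = 0.6200
D ∨ ¬B = a + b − a·b on (0.7400, 0.6200) = 0.9012
¬B = 1 − 0.3800 = 0.6200
A ∨ ¬B = a + b − a·b on (0.3800, 0.6200) = 0.7644
¬B = 1 − 0.3800 = 0.6200
¬B ∧ B = a·b on (0.6200, 0.3800) = 0.2356
(A ∨ ¬B) ∨ (¬B ∧ B) = a + b − a·b on (0.7644, 0.2356) = 0.8199
(D ∨ ¬B) ∨ ((A ∨ ¬B) ∨ (¬B ∧ B)) = a + b − a·b on (0.9012, 0.8199) = 0.9822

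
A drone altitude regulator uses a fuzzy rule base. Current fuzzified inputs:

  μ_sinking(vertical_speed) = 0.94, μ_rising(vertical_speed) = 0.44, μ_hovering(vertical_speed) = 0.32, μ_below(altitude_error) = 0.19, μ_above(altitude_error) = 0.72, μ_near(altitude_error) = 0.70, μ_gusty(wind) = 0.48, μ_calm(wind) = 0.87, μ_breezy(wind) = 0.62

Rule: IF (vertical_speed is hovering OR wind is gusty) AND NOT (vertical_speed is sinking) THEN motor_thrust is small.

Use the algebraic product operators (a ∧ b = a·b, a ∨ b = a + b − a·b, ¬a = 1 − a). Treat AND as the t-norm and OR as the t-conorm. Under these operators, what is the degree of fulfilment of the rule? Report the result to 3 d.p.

firing strength: (hovering=0.32 OR gusty=0.48) = 0.6464; AND[a·b] with ¬sinking=1−0.94=0.06 → w = 0.0388

0.039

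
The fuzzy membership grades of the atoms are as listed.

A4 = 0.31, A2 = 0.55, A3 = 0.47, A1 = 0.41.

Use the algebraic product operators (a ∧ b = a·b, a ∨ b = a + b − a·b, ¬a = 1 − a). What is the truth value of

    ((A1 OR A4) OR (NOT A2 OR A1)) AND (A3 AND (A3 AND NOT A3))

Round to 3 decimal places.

A1 OR A4 = a + b − a·b on (0.4100, 0.3100) = 0.5929
NOT A2 = 1 − 0.5500 = 0.4500
NOT A2 OR A1 = a + b − a·b on (0.4500, 0.4100) = 0.6755
(A1 OR A4) OR (NOT A2 OR A1) = a + b − a·b on (0.5929, 0.6755) = 0.8679
NOT A3 = 1 − 0.4700 = 0.5300
A3 AND NOT A3 = a·b on (0.4700, 0.5300) = 0.2491
A3 AND (A3 AND NOT A3) = a·b on (0.4700, 0.2491) = 0.1171
((A1 OR A4) OR (NOT A2 OR A1)) AND (A3 AND (A3 AND NOT A3)) = a·b on (0.8679, 0.1171) = 0.1016

0.102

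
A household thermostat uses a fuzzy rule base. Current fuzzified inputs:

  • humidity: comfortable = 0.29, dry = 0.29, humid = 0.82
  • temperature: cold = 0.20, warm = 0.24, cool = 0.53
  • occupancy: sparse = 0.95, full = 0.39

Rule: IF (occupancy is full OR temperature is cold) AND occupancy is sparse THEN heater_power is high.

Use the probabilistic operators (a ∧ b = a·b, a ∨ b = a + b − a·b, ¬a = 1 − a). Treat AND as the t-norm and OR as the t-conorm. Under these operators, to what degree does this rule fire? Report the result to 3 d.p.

firing strength: (full=0.39 OR cold=0.20) = 0.5120; AND[a·b] with sparse=0.95 → w = 0.4864

0.486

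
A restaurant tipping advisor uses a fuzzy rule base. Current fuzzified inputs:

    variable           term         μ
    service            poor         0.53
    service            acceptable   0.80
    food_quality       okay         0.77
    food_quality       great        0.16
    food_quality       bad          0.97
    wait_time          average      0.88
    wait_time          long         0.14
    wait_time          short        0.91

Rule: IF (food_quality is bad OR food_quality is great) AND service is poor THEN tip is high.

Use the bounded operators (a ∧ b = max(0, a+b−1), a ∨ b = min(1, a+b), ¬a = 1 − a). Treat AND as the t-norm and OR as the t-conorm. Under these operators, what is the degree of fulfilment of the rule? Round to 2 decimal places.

firing strength: (bad=0.97 OR great=0.16) = 1.00; AND[max(0, a+b−1)] with poor=0.53 → w = 0.53

0.53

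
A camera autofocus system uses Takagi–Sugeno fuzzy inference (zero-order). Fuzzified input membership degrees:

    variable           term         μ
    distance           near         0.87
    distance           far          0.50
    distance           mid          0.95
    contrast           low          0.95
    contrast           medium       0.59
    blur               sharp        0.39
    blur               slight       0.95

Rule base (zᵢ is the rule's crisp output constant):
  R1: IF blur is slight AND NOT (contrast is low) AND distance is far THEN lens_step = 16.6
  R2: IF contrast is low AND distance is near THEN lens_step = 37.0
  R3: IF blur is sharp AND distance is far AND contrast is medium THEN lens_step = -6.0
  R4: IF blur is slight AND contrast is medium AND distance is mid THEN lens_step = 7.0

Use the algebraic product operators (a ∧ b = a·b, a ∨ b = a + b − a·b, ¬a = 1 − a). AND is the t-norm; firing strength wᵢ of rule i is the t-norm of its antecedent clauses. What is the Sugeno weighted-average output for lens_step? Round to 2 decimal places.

R1 (z=16.6): slight=0.95, ¬low=1−0.95=0.05, far=0.50; AND[a·b] → w = 0.0238
R2 (z=37.0): low=0.95, near=0.87; AND[a·b] → w = 0.8265
R3 (z=-6.0): sharp=0.39, far=0.50, medium=0.59; AND[a·b] → w = 0.1150
R4 (z=7.0): slight=0.95, medium=0.59, mid=0.95; AND[a·b] → w = 0.5325
Weighted average = (0.0238·16.6 + 0.8265·37.0 + 0.1150·-6.0 + 0.5325·7.0) / (0.0238 + 0.8265 + 0.1150 + 0.5325)
  = 34.0118 / 1.4978 = 22.71

22.71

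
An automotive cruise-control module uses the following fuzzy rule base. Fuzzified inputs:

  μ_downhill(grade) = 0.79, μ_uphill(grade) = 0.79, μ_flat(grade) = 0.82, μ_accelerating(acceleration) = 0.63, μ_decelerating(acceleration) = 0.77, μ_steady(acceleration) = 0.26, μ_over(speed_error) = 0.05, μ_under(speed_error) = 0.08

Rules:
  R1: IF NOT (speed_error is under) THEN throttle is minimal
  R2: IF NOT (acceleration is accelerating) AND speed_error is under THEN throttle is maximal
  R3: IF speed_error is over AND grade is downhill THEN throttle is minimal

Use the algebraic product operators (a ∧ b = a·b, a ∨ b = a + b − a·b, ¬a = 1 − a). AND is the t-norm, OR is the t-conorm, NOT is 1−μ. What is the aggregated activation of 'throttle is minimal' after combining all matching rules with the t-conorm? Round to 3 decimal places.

0.923

R1: ¬under=1−0.08=0.92 → w = 0.9200
R2: ¬accelerating=1−0.63=0.37, under=0.08; AND[a·b] → w = 0.0296
R3: over=0.05, downhill=0.79; AND[a·b] → w = 0.0395
Rules with consequent 'minimal': {R1, R3} → strengths 0.9200, 0.0395
Aggregate via t-conorm [a + b − a·b]: 0.9232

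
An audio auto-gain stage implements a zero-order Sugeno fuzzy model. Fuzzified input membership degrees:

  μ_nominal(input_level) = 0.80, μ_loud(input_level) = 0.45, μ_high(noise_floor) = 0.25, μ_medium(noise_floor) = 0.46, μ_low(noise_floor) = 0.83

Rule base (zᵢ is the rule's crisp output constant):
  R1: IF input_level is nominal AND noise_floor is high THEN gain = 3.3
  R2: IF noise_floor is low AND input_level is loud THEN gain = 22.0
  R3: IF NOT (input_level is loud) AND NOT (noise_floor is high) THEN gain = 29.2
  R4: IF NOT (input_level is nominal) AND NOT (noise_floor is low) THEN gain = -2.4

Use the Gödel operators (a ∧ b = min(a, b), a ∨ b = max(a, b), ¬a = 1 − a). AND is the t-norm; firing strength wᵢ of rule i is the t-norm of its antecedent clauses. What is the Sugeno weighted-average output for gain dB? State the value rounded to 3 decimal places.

18.575

R1 (z=3.3): nominal=0.80, high=0.25; AND[min(a, b)] → w = 0.25
R2 (z=22.0): low=0.83, loud=0.45; AND[min(a, b)] → w = 0.45
R3 (z=29.2): ¬loud=1−0.45=0.55, ¬high=1−0.25=0.75; AND[min(a, b)] → w = 0.55
R4 (z=-2.4): ¬nominal=1−0.80=0.20, ¬low=1−0.83=0.17; AND[min(a, b)] → w = 0.17
Weighted average = (0.25·3.3 + 0.45·22.0 + 0.55·29.2 + 0.17·-2.4) / (0.25 + 0.45 + 0.55 + 0.17)
  = 26.3770 / 1.4200 = 18.575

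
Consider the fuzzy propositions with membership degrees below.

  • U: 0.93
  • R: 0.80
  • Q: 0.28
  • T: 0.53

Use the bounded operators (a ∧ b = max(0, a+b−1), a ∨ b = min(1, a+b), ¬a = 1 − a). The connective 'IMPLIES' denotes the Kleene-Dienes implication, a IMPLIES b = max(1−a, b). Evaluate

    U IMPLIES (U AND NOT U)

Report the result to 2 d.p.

0.07

NOT U = 1 − 0.93 = 0.07
U AND NOT U = max(0, a+b−1) on (0.93, 0.07) = 0.00
U IMPLIES (U AND NOT U)  [Kleene-Dienes: max(1−a, b)] with a=0.93, b=0.00 → 0.07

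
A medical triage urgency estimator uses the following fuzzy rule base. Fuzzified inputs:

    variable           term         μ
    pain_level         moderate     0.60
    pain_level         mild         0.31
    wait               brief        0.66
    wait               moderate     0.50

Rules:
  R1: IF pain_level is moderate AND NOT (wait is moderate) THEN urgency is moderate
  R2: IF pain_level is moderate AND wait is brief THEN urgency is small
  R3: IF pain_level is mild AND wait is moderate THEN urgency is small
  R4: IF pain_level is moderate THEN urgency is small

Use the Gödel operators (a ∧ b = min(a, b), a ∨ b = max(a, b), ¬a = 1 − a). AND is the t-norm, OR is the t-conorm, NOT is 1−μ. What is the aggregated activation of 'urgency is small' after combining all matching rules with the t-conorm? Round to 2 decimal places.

R1: moderate=0.60, ¬moderate=1−0.50=0.50; AND[min(a, b)] → w = 0.50
R2: moderate=0.60, brief=0.66; AND[min(a, b)] → w = 0.60
R3: mild=0.31, moderate=0.50; AND[min(a, b)] → w = 0.31
R4: moderate=0.60 → w = 0.60
Rules with consequent 'small': {R2, R3, R4} → strengths 0.60, 0.31, 0.60
Aggregate via t-conorm [max(a, b)]: 0.60

0.60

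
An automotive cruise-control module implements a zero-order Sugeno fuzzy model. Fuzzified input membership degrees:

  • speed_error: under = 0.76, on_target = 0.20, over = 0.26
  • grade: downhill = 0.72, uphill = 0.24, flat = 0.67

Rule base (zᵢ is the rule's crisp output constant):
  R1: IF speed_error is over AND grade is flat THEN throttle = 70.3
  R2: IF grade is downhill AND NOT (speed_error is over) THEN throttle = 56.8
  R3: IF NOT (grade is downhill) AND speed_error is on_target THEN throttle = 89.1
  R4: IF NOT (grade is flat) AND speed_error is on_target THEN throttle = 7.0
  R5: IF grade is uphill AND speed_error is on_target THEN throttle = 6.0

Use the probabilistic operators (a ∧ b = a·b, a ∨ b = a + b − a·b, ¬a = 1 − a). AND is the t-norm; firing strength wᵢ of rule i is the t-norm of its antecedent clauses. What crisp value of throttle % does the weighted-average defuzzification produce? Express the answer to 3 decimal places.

R1 (z=70.3): over=0.26, flat=0.67; AND[a·b] → w = 0.1742
R2 (z=56.8): downhill=0.72, ¬over=1−0.26=0.74; AND[a·b] → w = 0.5328
R3 (z=89.1): ¬downhill=1−0.72=0.28, on_target=0.20; AND[a·b] → w = 0.0560
R4 (z=7.0): ¬flat=1−0.67=0.33, on_target=0.20; AND[a·b] → w = 0.0660
R5 (z=6.0): uphill=0.24, on_target=0.20; AND[a·b] → w = 0.0480
Weighted average = (0.1742·70.3 + 0.5328·56.8 + 0.0560·89.1 + 0.0660·7.0 + 0.0480·6.0) / (0.1742 + 0.5328 + 0.0560 + 0.0660 + 0.0480)
  = 48.2489 / 0.8770 = 55.016

55.016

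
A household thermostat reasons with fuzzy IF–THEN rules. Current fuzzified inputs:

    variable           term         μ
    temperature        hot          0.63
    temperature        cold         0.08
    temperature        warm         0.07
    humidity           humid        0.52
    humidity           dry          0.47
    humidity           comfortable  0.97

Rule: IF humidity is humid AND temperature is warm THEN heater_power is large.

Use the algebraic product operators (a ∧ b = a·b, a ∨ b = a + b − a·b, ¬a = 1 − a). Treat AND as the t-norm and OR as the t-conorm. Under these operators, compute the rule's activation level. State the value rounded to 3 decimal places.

firing strength: humid=0.52, warm=0.07; AND[a·b] → w = 0.0364

0.036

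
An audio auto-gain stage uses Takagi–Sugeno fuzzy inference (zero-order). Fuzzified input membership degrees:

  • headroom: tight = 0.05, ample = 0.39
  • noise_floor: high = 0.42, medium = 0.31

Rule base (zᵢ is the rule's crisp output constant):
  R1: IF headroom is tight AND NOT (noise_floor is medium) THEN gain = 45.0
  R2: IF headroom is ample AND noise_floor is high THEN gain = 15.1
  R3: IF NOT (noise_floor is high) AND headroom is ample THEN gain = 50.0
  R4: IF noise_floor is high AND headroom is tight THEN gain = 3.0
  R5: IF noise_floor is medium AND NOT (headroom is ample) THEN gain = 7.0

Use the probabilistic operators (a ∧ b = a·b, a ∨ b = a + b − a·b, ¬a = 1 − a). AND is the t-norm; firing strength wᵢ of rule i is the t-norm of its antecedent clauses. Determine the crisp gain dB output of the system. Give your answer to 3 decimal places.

R1 (z=45.0): tight=0.05, ¬medium=1−0.31=0.69; AND[a·b] → w = 0.0345
R2 (z=15.1): ample=0.39, high=0.42; AND[a·b] → w = 0.1638
R3 (z=50.0): ¬high=1−0.42=0.58, ample=0.39; AND[a·b] → w = 0.2262
R4 (z=3.0): high=0.42, tight=0.05; AND[a·b] → w = 0.0210
R5 (z=7.0): medium=0.31, ¬ample=1−0.39=0.61; AND[a·b] → w = 0.1891
Weighted average = (0.0345·45.0 + 0.1638·15.1 + 0.2262·50.0 + 0.0210·3.0 + 0.1891·7.0) / (0.0345 + 0.1638 + 0.2262 + 0.0210 + 0.1891)
  = 16.7226 / 0.6346 = 26.351

26.351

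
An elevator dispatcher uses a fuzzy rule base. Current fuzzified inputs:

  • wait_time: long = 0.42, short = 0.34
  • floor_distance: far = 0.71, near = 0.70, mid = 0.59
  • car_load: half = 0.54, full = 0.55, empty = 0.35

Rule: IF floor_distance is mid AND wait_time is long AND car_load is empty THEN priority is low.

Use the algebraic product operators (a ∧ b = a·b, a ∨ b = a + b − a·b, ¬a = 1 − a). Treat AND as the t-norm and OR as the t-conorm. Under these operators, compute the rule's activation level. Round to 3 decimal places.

firing strength: mid=0.59, long=0.42, empty=0.35; AND[a·b] → w = 0.0867

0.087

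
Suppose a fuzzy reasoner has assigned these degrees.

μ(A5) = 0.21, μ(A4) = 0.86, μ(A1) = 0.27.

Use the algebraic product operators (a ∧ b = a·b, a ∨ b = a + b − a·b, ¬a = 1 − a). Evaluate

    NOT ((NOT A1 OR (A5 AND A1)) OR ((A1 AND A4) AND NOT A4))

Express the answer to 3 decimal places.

0.246

NOT A1 = 1 − 0.2700 = 0.7300
A5 AND A1 = a·b on (0.2100, 0.2700) = 0.0567
NOT A1 OR (A5 AND A1) = a + b − a·b on (0.7300, 0.0567) = 0.7453
A1 AND A4 = a·b on (0.2700, 0.8600) = 0.2322
NOT A4 = 1 − 0.8600 = 0.1400
(A1 AND A4) AND NOT A4 = a·b on (0.2322, 0.1400) = 0.0325
(NOT A1 OR (A5 AND A1)) OR ((A1 AND A4) AND NOT A4) = a + b − a·b on (0.7453, 0.0325) = 0.7536
NOT ((NOT A1 OR (A5 AND A1)) OR ((A1 AND A4) AND NOT A4)) = 1 − 0.7536 = 0.2464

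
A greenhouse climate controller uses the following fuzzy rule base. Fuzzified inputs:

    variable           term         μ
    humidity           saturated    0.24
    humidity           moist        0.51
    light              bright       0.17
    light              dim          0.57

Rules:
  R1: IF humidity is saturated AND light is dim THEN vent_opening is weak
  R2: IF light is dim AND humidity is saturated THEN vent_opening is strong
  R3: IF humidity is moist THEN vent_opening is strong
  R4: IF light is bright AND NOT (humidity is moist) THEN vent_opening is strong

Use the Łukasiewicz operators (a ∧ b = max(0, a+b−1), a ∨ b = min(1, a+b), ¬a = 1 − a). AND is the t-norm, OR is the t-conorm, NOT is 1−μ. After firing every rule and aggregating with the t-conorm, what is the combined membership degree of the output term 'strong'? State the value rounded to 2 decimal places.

0.51

R1: saturated=0.24, dim=0.57; AND[max(0, a+b−1)] → w = 0.00
R2: dim=0.57, saturated=0.24; AND[max(0, a+b−1)] → w = 0.00
R3: moist=0.51 → w = 0.51
R4: bright=0.17, ¬moist=1−0.51=0.49; AND[max(0, a+b−1)] → w = 0.00
Rules with consequent 'strong': {R2, R3, R4} → strengths 0.00, 0.51, 0.00
Aggregate via t-conorm [min(1, a+b)]: 0.51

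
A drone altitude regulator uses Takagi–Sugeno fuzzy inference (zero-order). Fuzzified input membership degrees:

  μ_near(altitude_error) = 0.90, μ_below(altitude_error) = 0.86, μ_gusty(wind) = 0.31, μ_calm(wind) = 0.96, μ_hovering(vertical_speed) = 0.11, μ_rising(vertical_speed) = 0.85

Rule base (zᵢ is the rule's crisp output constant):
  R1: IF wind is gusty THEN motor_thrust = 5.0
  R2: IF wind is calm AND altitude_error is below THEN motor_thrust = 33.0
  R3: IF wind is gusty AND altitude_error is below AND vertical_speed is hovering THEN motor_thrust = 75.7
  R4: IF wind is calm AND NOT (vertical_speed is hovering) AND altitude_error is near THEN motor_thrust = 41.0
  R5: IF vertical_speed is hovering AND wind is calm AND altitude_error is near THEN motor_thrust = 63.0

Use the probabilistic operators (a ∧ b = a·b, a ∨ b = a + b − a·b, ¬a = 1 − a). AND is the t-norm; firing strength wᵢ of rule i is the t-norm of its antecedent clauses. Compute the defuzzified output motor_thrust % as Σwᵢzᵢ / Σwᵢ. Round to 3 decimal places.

33.776

R1 (z=5.0): gusty=0.31 → w = 0.3100
R2 (z=33.0): calm=0.96, below=0.86; AND[a·b] → w = 0.8256
R3 (z=75.7): gusty=0.31, below=0.86, hovering=0.11; AND[a·b] → w = 0.0293
R4 (z=41.0): calm=0.96, ¬hovering=1−0.11=0.89, near=0.90; AND[a·b] → w = 0.7690
R5 (z=63.0): hovering=0.11, calm=0.96, near=0.90; AND[a·b] → w = 0.0950
Weighted average = (0.3100·5.0 + 0.8256·33.0 + 0.0293·75.7 + 0.7690·41.0 + 0.0950·63.0) / (0.3100 + 0.8256 + 0.0293 + 0.7690 + 0.0950)
  = 68.5297 / 2.0289 = 33.776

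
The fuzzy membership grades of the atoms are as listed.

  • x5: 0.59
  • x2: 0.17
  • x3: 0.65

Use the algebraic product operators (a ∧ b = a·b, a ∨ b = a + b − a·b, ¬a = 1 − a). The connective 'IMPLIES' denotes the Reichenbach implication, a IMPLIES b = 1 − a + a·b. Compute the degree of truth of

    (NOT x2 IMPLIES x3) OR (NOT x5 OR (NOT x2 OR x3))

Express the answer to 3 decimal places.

NOT x2 = 1 − 0.1700 = 0.8300
NOT x2 IMPLIES x3  [Reichenbach: 1 − a + a·b] with a=0.8300, b=0.6500 → 0.7095
NOT x5 = 1 − 0.5900 = 0.4100
NOT x2 = 1 − 0.1700 = 0.8300
NOT x2 OR x3 = a + b − a·b on (0.8300, 0.6500) = 0.9405
NOT x5 OR (NOT x2 OR x3) = a + b − a·b on (0.4100, 0.9405) = 0.9649
(NOT x2 IMPLIES x3) OR (NOT x5 OR (NOT x2 OR x3)) = a + b − a·b on (0.7095, 0.9649) = 0.9898

0.990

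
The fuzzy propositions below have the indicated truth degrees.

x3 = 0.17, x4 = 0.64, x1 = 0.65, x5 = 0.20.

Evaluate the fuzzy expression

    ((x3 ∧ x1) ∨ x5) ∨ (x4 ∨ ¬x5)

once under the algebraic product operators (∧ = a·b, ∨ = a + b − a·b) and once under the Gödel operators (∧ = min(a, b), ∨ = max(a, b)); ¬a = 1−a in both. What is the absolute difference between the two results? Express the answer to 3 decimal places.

0.149

Under algebraic product:
  x3 ∧ x1 = a·b on (0.1700, 0.6500) = 0.1105
  (x3 ∧ x1) ∨ x5 = a + b − a·b on (0.1105, 0.2000) = 0.2884
  ¬x5 = 1 − 0.2000 = 0.8000
  x4 ∨ ¬x5 = a + b − a·b on (0.6400, 0.8000) = 0.9280
  ((x3 ∧ x1) ∨ x5) ∨ (x4 ∨ ¬x5) = a + b − a·b on (0.2884, 0.9280) = 0.9488
  → value = 0.9488
Under Gödel:
  x3 ∧ x1 = min(a, b) on (0.17, 0.65) = 0.17
  (x3 ∧ x1) ∨ x5 = max(a, b) on (0.17, 0.20) = 0.20
  ¬x5 = 1 − 0.20 = 0.80
  x4 ∨ ¬x5 = max(a, b) on (0.64, 0.80) = 0.80
  ((x3 ∧ x1) ∨ x5) ∨ (x4 ∨ ¬x5) = max(a, b) on (0.20, 0.80) = 0.80
  → value = 0.8000
|0.9488 − 0.8000| = 0.149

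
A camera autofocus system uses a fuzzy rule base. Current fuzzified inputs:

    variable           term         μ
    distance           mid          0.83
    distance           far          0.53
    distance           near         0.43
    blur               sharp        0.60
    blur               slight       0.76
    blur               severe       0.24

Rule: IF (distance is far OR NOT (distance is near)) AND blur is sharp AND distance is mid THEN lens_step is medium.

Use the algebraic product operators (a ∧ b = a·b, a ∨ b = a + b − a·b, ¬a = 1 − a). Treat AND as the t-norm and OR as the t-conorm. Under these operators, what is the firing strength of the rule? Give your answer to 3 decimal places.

firing strength: (far=0.53 OR ¬near=1−0.43=0.57) = 0.7979; AND[a·b] with sharp=0.60, mid=0.83 → w = 0.3974

0.397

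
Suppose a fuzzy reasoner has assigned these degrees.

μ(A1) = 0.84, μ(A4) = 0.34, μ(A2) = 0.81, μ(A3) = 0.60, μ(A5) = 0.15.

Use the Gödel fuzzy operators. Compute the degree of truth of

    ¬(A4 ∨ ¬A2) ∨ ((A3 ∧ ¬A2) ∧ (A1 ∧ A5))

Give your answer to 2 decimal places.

¬A2 = 1 − 0.81 = 0.19
A4 ∨ ¬A2 = max(a, b) on (0.34, 0.19) = 0.34
¬(A4 ∨ ¬A2) = 1 − 0.34 = 0.66
¬A2 = 1 − 0.81 = 0.19
A3 ∧ ¬A2 = min(a, b) on (0.60, 0.19) = 0.19
A1 ∧ A5 = min(a, b) on (0.84, 0.15) = 0.15
(A3 ∧ ¬A2) ∧ (A1 ∧ A5) = min(a, b) on (0.19, 0.15) = 0.15
¬(A4 ∨ ¬A2) ∨ ((A3 ∧ ¬A2) ∧ (A1 ∧ A5)) = max(a, b) on (0.66, 0.15) = 0.66

0.66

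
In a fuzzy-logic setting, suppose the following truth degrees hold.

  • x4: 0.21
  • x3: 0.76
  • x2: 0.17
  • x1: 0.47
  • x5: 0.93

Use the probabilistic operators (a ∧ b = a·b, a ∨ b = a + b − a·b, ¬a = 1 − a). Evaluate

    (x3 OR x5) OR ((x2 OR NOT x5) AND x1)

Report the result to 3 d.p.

x3 OR x5 = a + b − a·b on (0.7600, 0.9300) = 0.9832
NOT x5 = 1 − 0.9300 = 0.0700
x2 OR NOT x5 = a + b − a·b on (0.1700, 0.0700) = 0.2281
(x2 OR NOT x5) AND x1 = a·b on (0.2281, 0.4700) = 0.1072
(x3 OR x5) OR ((x2 OR NOT x5) AND x1) = a + b − a·b on (0.9832, 0.1072) = 0.9850

0.985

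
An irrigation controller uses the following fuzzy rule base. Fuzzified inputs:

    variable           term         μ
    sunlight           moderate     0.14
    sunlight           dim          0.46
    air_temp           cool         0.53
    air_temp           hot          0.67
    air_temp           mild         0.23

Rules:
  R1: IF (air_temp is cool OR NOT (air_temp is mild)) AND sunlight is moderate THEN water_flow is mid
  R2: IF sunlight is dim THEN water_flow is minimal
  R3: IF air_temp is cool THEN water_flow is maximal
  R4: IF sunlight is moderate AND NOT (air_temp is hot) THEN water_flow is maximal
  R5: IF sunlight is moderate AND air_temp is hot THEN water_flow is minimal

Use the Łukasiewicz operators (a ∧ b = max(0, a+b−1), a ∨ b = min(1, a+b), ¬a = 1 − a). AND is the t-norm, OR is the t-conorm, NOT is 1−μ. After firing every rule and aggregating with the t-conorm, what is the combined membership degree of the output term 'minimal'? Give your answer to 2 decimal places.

0.46

R1: (cool=0.53 OR ¬mild=1−0.23=0.77) = 1.00; AND[max(0, a+b−1)] with moderate=0.14 → w = 0.14
R2: dim=0.46 → w = 0.46
R3: cool=0.53 → w = 0.53
R4: moderate=0.14, ¬hot=1−0.67=0.33; AND[max(0, a+b−1)] → w = 0.00
R5: moderate=0.14, hot=0.67; AND[max(0, a+b−1)] → w = 0.00
Rules with consequent 'minimal': {R2, R5} → strengths 0.46, 0.00
Aggregate via t-conorm [min(1, a+b)]: 0.46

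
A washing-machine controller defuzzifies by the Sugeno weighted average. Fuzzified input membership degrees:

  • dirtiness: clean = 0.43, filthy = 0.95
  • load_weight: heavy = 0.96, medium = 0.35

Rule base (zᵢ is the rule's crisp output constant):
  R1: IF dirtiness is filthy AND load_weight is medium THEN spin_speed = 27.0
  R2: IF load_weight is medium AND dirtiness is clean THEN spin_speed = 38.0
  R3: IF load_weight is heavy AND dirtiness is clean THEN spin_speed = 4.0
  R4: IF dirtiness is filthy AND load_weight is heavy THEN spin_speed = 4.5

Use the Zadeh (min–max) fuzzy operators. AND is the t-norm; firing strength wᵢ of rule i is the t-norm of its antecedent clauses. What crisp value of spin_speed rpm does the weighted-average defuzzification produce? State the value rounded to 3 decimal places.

R1 (z=27.0): filthy=0.95, medium=0.35; AND[min(a, b)] → w = 0.35
R2 (z=38.0): medium=0.35, clean=0.43; AND[min(a, b)] → w = 0.35
R3 (z=4.0): heavy=0.96, clean=0.43; AND[min(a, b)] → w = 0.43
R4 (z=4.5): filthy=0.95, heavy=0.96; AND[min(a, b)] → w = 0.95
Weighted average = (0.35·27.0 + 0.35·38.0 + 0.43·4.0 + 0.95·4.5) / (0.35 + 0.35 + 0.43 + 0.95)
  = 28.7450 / 2.0800 = 13.820

13.820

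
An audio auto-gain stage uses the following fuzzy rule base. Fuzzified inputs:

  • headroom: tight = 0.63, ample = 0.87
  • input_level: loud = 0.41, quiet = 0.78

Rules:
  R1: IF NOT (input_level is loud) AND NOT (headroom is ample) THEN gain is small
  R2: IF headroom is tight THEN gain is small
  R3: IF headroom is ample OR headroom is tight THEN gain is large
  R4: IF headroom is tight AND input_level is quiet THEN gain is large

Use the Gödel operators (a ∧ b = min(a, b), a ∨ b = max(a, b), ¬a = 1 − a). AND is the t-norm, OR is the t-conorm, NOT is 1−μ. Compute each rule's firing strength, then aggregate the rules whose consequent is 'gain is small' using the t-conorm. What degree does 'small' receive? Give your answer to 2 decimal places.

R1: ¬loud=1−0.41=0.59, ¬ample=1−0.87=0.13; AND[min(a, b)] → w = 0.13
R2: tight=0.63 → w = 0.63
R3: ample=0.87, tight=0.63; OR[max(a, b)] → w = 0.87
R4: tight=0.63, quiet=0.78; AND[min(a, b)] → w = 0.63
Rules with consequent 'small': {R1, R2} → strengths 0.13, 0.63
Aggregate via t-conorm [max(a, b)]: 0.63

0.63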